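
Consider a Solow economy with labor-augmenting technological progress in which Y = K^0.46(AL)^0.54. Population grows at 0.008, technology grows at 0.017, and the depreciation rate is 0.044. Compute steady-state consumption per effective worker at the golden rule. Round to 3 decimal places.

n + g + δ = 0.008 + 0.017 + 0.044 = 0.069.
Golden rule sets MPK = n+g+δ: 0.46·k^(0.46−1) = 0.069, so k_gold = (0.46/0.069)^(1/0.54) ≈ 33.5550.
y_gold = 33.5550^0.46 ≈ 5.0332.
c_gold = y_gold − (n+g+δ)·k_gold = 5.0332 − 0.069·33.5550 ≈ 2.7180.

c_gold ≈ 2.718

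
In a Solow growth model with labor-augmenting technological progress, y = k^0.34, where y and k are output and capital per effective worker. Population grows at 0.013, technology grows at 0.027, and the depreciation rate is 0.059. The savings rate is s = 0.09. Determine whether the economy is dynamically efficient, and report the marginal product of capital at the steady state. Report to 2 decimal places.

Capital per effective worker breaks even when investment replaces (n + g + δ)·k; here n + g + δ = 0.099.
Steady-state k*: s·k^0.34 = 0.099·k gives k* = (0.09/0.099)^(1/0.66) ≈ 0.8655.
MPK = 0.34·0.8655^(-0.66) ≈ 0.3740.
MPK > n+g+δ = 0.099, so the economy is dynamically efficient (under-saving).

dynamically efficient; MPK ≈ 0.37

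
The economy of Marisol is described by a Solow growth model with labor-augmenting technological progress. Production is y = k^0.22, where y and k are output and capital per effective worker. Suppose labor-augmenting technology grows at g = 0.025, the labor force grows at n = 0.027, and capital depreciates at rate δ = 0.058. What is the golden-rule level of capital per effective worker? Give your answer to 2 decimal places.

Break-even investment rate: n + g + δ = 0.027 + 0.025 + 0.058 = 0.11.
Golden rule sets MPK = n+g+δ: 0.22·k^(0.22−1) = 0.11, so k_gold = (0.22/0.11)^(1/0.78) ≈ 2.4318.

k_gold ≈ 2.43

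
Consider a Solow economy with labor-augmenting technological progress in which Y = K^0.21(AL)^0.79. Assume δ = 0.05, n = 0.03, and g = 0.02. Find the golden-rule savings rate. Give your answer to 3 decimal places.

s_gold = 0.210

n + g + δ = 0.03 + 0.02 + 0.05 = 0.1.
At the golden rule MPK = n+g+δ, and in any Cobb-Douglas steady state s = (n+g+δ)·k/y = MPK·k/y = capital's share 0.21.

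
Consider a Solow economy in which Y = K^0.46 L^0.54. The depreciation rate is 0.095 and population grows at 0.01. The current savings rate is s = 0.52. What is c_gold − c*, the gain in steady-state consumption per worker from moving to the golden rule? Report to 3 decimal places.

Δc ≈ 0.025

The effective depreciation rate is n + δ = 0.01 + 0.095 = 0.105.
Current steady state (s = 0.52): k* = (0.52/0.105)^(1/0.54) ≈ 19.3505, y* = 19.3505^0.46 ≈ 3.9073, c* = (1−0.52)·3.9073 ≈ 1.8755.
Setting f'(k) = n+δ gives 0.46·k^(0.46−1) = 0.105, hence k_gold = (0.46/0.105)^(1/0.54) ≈ 15.4202.
y_gold = 15.4202^0.46 ≈ 3.5198, c_gold = y_gold − 0.105·k_gold ≈ 1.9007.
Gain: Δc = 1.9007 − 1.8755 ≈ 0.0252.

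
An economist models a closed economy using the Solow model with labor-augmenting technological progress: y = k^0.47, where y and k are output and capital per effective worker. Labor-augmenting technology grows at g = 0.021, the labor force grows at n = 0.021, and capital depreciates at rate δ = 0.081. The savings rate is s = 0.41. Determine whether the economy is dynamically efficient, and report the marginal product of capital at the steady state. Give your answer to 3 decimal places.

dynamically efficient; MPK ≈ 0.141

n + g + δ = 0.021 + 0.021 + 0.081 = 0.123.
Steady-state k*: s·k^0.47 = 0.123·k gives k* = (0.41/0.123)^(1/0.53) ≈ 9.6954.
MPK = 0.47·9.6954^(-0.53) ≈ 0.1410.
MPK > n+g+δ = 0.123, so the economy is dynamically efficient (under-saving).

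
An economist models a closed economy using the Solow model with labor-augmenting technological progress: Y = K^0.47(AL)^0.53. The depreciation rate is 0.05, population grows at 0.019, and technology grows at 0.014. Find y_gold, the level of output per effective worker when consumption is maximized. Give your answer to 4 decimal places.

y_gold ≈ 4.6534

n + g + δ = 0.019 + 0.014 + 0.05 = 0.083.
Golden rule sets MPK = n+g+δ: 0.47·k^(0.47−1) = 0.083, so k_gold = (0.47/0.083)^(1/0.53) ≈ 26.3507.
Output: y_gold = k_gold^0.47 = 26.3507^0.47 ≈ 4.6534.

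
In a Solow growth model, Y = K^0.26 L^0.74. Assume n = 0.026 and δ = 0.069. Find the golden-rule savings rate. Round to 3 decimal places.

The effective depreciation rate is n + δ = 0.026 + 0.069 = 0.095.
At the golden rule MPK = n+δ, and in any Cobb-Douglas steady state s = (n+δ)·k/y = MPK·k/y = capital's share 0.26.

s_gold = 0.260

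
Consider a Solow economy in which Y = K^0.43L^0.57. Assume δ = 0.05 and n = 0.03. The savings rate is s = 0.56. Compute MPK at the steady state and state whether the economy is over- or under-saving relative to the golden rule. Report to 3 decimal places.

over-saving; MPK ≈ 0.061

n + δ = 0.03 + 0.05 = 0.08.
Steady-state k*: s·k^0.43 = 0.08·k gives k* = (0.56/0.08)^(1/0.57) ≈ 30.3828.
MPK = 0.43·30.3828^(-0.57) ≈ 0.0614.
MPK < n+δ = 0.08, so the economy is dynamically inefficient (over-saving).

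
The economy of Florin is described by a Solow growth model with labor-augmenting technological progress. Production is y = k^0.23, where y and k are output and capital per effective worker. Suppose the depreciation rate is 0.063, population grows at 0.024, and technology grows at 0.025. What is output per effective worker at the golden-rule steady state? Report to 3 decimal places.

y_gold ≈ 1.240

Break-even investment rate: n + g + δ = 0.024 + 0.025 + 0.063 = 0.112.
Setting f'(k) = n+g+δ gives 0.23·k^(0.23−1) = 0.112, hence k_gold = (0.23/0.112)^(1/0.77) ≈ 2.5460.
Output: y_gold = k_gold^0.23 = 2.5460^0.23 ≈ 1.2398.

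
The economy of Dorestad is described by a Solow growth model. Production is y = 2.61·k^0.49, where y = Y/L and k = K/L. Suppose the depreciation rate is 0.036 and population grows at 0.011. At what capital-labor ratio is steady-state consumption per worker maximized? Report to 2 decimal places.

k_gold ≈ 650.45

Capital per worker breaks even when investment replaces (n + δ)·k; here n + δ = 0.047.
Maximizing c = f(k) − (n+δ)·k gives f'(k) = n+δ, i.e. 0.49·2.61·k^(0.49−1) = 0.047, so k_gold = (0.49·2.61/0.047)^(1/0.51) ≈ 650.4489.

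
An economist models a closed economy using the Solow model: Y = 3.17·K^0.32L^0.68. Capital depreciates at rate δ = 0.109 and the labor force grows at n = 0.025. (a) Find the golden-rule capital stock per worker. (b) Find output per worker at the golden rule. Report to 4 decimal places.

Break-even investment rate: n + δ = 0.025 + 0.109 = 0.134.
At the golden rule the marginal product of capital equals n+δ: 0.32·3.17·k^(0.32−1) = 0.134. Solving, k_gold = (0.32·3.17/0.134)^(1/0.68) ≈ 19.6246.
y_gold = 3.17·19.6246^0.32 ≈ 8.2178.

(a) k_gold ≈ 19.6246; (b) y_gold ≈ 8.2178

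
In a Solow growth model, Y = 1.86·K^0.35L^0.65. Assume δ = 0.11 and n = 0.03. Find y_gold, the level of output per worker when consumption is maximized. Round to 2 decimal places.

n + δ = 0.03 + 0.11 = 0.14.
Setting f'(k) = n+δ gives 0.35·1.86·k^(0.35−1) = 0.14, hence k_gold = (0.35·1.86/0.14)^(1/0.65) ≈ 10.6378.
Output: y_gold = 1.86·k_gold^0.35 = 1.86·10.6378^0.35 ≈ 4.2551.

y_gold ≈ 4.26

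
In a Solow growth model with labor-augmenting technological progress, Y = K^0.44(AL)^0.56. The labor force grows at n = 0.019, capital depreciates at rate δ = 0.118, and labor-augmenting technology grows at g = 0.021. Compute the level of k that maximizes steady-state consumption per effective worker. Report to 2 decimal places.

The effective depreciation rate is n + g + δ = 0.019 + 0.021 + 0.118 = 0.158.
Maximizing c = f(k) − (n+g+δ)·k gives f'(k) = n+g+δ, i.e. 0.44·k^(0.44−1) = 0.158, so k_gold = (0.44/0.158)^(1/0.56) ≈ 6.2270.

k_gold ≈ 6.23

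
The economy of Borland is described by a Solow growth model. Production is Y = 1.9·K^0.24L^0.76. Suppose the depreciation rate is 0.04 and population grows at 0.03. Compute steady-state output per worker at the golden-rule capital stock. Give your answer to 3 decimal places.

y_gold ≈ 3.434

n + δ = 0.03 + 0.04 = 0.07.
Golden rule sets MPK = n+δ: 0.24·1.9·k^(0.24−1) = 0.07, so k_gold = (0.24·1.9/0.07)^(1/0.76) ≈ 11.7727.
Output: y_gold = 1.9·k_gold^0.24 = 1.9·11.7727^0.24 ≈ 3.4337.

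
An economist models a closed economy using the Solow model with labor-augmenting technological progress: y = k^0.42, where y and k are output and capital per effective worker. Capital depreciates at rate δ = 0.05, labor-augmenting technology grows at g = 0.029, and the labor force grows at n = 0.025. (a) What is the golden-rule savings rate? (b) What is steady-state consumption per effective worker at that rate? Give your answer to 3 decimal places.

The effective depreciation rate is n + g + δ = 0.025 + 0.029 + 0.05 = 0.104.
For Cobb-Douglas, s_gold equals capital's share: s_gold = 0.42.
Golden rule sets MPK = n+g+δ: 0.42·k^(0.42−1) = 0.104, so k_gold = (0.42/0.104)^(1/0.58) ≈ 11.0969.
y_gold = 11.0969^0.42 ≈ 2.7478; c_gold = (1−0.42)·y_gold ≈ 1.5937.

(a) s_gold = 0.420; (b) c_gold ≈ 1.594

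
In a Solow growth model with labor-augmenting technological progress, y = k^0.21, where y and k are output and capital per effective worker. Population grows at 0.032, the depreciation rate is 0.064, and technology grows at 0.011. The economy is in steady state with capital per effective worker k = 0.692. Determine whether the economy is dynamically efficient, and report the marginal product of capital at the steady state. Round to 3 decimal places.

dynamically efficient; MPK ≈ 0.281

Capital per effective worker breaks even when investment replaces (n + g + δ)·k; here n + g + δ = 0.107.
MPK = 0.21·k^(0.21−1) = 0.21·0.692^(-0.79) ≈ 0.2809.
MPK > 0.107, so the economy is dynamically efficient (under-saving).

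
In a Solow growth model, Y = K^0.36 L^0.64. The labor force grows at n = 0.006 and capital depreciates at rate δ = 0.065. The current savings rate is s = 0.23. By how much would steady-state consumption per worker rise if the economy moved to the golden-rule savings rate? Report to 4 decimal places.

Δc ≈ 0.1035

Break-even investment rate: n + δ = 0.006 + 0.065 = 0.071.
Current steady state (s = 0.23): k* = (0.23/0.071)^(1/0.64) ≈ 6.2749, y* = 6.2749^0.36 ≈ 1.9370, c* = (1−0.23)·1.9370 ≈ 1.4915.
Golden rule sets MPK = n+δ: 0.36·k^(0.36−1) = 0.071, so k_gold = (0.36/0.071)^(1/0.64) ≈ 12.6366.
y_gold = 12.6366^0.36 ≈ 2.4922, c_gold = y_gold − 0.071·k_gold ≈ 1.5950.
Gain: Δc = 1.5950 − 1.4915 ≈ 0.1035.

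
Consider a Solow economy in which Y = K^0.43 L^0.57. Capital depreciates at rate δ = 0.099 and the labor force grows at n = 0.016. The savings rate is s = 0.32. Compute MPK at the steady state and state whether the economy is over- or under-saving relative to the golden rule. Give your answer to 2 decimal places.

under-saving; MPK ≈ 0.15

n + δ = 0.016 + 0.099 = 0.115.
Steady-state k*: s·k^0.43 = 0.115·k gives k* = (0.32/0.115)^(1/0.57) ≈ 6.0220.
MPK = 0.43·6.0220^(-0.57) ≈ 0.1545.
MPK > n+δ = 0.115, so the economy is dynamically efficient (under-saving).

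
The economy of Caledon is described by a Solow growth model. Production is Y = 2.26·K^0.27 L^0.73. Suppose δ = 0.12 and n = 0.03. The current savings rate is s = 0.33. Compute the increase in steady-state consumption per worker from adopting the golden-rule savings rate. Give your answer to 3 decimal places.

The effective depreciation rate is n + δ = 0.03 + 0.12 = 0.15.
Current steady state (s = 0.33): k* = (0.33·2.26/0.15)^(1/0.73) ≈ 8.9981, y* = 2.26·8.9981^0.27 ≈ 4.0901, c* = (1−0.33)·4.0901 ≈ 2.7403.
Setting f'(k) = n+δ gives 0.27·2.26·k^(0.27−1) = 0.15, hence k_gold = (0.27·2.26/0.15)^(1/0.73) ≈ 6.8355.
y_gold = 2.26·6.8355^0.27 ≈ 3.7975, c_gold = y_gold − 0.15·k_gold ≈ 2.7722.
Gain: Δc = 2.7722 − 2.7403 ≈ 0.0318.

Δc ≈ 0.032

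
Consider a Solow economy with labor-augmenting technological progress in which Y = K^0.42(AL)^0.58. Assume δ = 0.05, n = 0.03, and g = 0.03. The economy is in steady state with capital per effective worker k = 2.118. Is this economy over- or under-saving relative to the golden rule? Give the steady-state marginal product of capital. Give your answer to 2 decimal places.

Break-even investment rate: n + g + δ = 0.03 + 0.03 + 0.05 = 0.11.
MPK = 0.42·k^(0.42−1) = 0.42·2.118^(-0.58) ≈ 0.2718.
MPK > 0.11, so the economy is dynamically efficient (under-saving).

under-saving; MPK ≈ 0.27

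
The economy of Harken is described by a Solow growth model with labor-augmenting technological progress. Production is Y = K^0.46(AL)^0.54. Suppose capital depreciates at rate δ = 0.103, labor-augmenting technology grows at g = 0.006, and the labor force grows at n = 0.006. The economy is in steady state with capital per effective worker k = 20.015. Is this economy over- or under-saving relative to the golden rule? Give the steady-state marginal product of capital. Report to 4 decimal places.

The effective depreciation rate is n + g + δ = 0.006 + 0.006 + 0.103 = 0.115.
MPK = 0.46·k^(0.46−1) = 0.46·20.015^(-0.54) ≈ 0.0912.
MPK < 0.115, so the economy is dynamically inefficient (over-saving).

over-saving; MPK ≈ 0.0912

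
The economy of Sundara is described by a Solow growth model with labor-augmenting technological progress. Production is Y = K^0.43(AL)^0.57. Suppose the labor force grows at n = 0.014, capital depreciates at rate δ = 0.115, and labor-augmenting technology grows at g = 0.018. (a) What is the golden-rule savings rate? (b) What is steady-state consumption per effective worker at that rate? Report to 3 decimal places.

Capital per effective worker breaks even when investment replaces (n + g + δ)·k; here n + g + δ = 0.147.
For Cobb-Douglas, s_gold equals capital's share: s_gold = 0.43.
Maximizing c = f(k) − (n+g+δ)·k gives f'(k) = n+g+δ, i.e. 0.43·k^(0.43−1) = 0.147, so k_gold = (0.43/0.147)^(1/0.57) ≈ 6.5737.
y_gold = 6.5737^0.43 ≈ 2.2473; c_gold = (1−0.43)·y_gold ≈ 1.2810.

(a) s_gold = 0.430; (b) c_gold ≈ 1.281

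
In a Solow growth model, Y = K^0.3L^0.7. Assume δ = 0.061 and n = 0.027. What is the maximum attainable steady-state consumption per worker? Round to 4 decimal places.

c_gold ≈ 1.1841

Capital per worker breaks even when investment replaces (n + δ)·k; here n + δ = 0.088.
At the golden rule the marginal product of capital equals n+δ: 0.3·k^(0.3−1) = 0.088. Solving, k_gold = (0.3/0.088)^(1/0.7) ≈ 5.7665.
y_gold = 5.7665^0.3 ≈ 1.6915.
c_gold = y_gold − (n+δ)·k_gold = 1.6915 − 0.088·5.7665 ≈ 1.1841.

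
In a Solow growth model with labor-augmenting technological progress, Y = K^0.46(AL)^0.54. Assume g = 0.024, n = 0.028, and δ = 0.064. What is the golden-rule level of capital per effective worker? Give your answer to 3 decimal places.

k_gold ≈ 12.822

n + g + δ = 0.028 + 0.024 + 0.064 = 0.116.
Golden rule sets MPK = n+g+δ: 0.46·k^(0.46−1) = 0.116, so k_gold = (0.46/0.116)^(1/0.54) ≈ 12.8222.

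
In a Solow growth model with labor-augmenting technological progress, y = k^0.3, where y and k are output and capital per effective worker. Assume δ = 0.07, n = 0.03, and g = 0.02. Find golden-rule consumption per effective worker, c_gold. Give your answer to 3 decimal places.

c_gold ≈ 1.037

n + g + δ = 0.03 + 0.02 + 0.07 = 0.12.
Maximizing c = f(k) − (n+g+δ)·k gives f'(k) = n+g+δ, i.e. 0.3·k^(0.3−1) = 0.12, so k_gold = (0.3/0.12)^(1/0.7) ≈ 3.7024.
y_gold = 3.7024^0.3 ≈ 1.4810.
c_gold = y_gold − (n+g+δ)·k_gold = 1.4810 − 0.12·3.7024 ≈ 1.0367.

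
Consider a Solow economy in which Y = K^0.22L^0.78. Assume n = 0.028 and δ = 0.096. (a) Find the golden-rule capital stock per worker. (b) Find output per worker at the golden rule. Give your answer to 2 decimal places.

Break-even investment rate: n + δ = 0.028 + 0.096 = 0.124.
Golden rule sets MPK = n+δ: 0.22·k^(0.22−1) = 0.124, so k_gold = (0.22/0.124)^(1/0.78) ≈ 2.0856.
y_gold = 2.0856^0.22 ≈ 1.1755.

(a) k_gold ≈ 2.09; (b) y_gold ≈ 1.18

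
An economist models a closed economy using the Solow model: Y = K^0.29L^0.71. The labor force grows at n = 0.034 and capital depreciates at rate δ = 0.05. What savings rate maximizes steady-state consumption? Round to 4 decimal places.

Break-even investment rate: n + δ = 0.034 + 0.05 = 0.084.
At the golden rule MPK = n+δ, and in any Cobb-Douglas steady state s = (n+δ)·k/y = MPK·k/y = capital's share 0.29.

s_gold = 0.2900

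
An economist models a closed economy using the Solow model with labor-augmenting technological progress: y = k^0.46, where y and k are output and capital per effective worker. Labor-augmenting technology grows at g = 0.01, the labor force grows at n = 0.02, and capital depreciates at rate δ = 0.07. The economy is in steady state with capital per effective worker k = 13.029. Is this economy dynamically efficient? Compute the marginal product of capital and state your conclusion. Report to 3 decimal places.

dynamically efficient; MPK ≈ 0.115

n + g + δ = 0.02 + 0.01 + 0.07 = 0.1.
MPK = 0.46·k^(0.46−1) = 0.46·13.029^(-0.54) ≈ 0.1150.
MPK > 0.1, so the economy is dynamically efficient (under-saving).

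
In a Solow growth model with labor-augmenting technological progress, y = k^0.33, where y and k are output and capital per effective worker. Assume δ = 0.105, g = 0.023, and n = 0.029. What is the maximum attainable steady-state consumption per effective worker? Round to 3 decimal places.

Capital per effective worker breaks even when investment replaces (n + g + δ)·k; here n + g + δ = 0.157.
Setting f'(k) = n+g+δ gives 0.33·k^(0.33−1) = 0.157, hence k_gold = (0.33/0.157)^(1/0.67) ≈ 3.0305.
y_gold = 3.0305^0.33 ≈ 1.4418.
c_gold = y_gold − (n+g+δ)·k_gold = 1.4418 − 0.157·3.0305 ≈ 0.9660.

c_gold ≈ 0.966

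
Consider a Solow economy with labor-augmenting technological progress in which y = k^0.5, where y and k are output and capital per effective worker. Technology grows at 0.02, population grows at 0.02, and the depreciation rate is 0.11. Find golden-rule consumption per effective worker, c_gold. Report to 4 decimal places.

c_gold ≈ 1.6667

n + g + δ = 0.02 + 0.02 + 0.11 = 0.15.
Maximizing c = f(k) − (n+g+δ)·k gives f'(k) = n+g+δ, i.e. 0.5·k^(0.5−1) = 0.15, so k_gold = (0.5/0.15)^(1/0.5) ≈ 11.1111.
y_gold = 11.1111^0.5 ≈ 3.3333.
c_gold = y_gold − (n+g+δ)·k_gold = 3.3333 − 0.15·11.1111 ≈ 1.6667.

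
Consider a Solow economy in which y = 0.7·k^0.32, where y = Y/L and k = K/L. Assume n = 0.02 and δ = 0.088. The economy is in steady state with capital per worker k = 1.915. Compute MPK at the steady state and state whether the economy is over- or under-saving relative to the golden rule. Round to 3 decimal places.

The effective depreciation rate is n + δ = 0.02 + 0.088 = 0.108.
MPK = 0.32·0.7·k^(0.32−1) = 0.32·0.7·1.915^(-0.68) ≈ 0.1440.
MPK > 0.108, so the economy is dynamically efficient (under-saving).

under-saving; MPK ≈ 0.144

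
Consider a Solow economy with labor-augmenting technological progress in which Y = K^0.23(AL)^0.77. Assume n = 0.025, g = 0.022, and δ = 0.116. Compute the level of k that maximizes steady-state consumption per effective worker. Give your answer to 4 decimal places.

k_gold ≈ 1.5639

Capital per effective worker breaks even when investment replaces (n + g + δ)·k; here n + g + δ = 0.163.
Maximizing c = f(k) − (n+g+δ)·k gives f'(k) = n+g+δ, i.e. 0.23·k^(0.23−1) = 0.163, so k_gold = (0.23/0.163)^(1/0.77) ≈ 1.5639.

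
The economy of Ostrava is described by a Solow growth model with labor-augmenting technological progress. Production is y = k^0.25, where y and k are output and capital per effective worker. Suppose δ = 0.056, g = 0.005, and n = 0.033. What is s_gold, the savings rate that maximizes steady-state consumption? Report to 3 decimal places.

s_gold = 0.250

Capital per effective worker breaks even when investment replaces (n + g + δ)·k; here n + g + δ = 0.094.
At the golden rule MPK = n+g+δ, and in any Cobb-Douglas steady state s = (n+g+δ)·k/y = MPK·k/y = capital's share 0.25.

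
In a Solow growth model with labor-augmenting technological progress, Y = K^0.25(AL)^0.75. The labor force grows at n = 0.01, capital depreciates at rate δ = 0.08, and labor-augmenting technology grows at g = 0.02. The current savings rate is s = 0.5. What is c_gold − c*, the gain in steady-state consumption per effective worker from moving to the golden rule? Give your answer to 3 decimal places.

The effective depreciation rate is n + g + δ = 0.01 + 0.02 + 0.08 = 0.11.
Current steady state (s = 0.5): k* = (0.5/0.11)^(1/0.75) ≈ 7.5296, y* = 7.5296^0.25 ≈ 1.6565, c* = (1−0.5)·1.6565 ≈ 0.8283.
Setting f'(k) = n+g+δ gives 0.25·k^(0.25−1) = 0.11, hence k_gold = (0.25/0.11)^(1/0.75) ≈ 2.9881.
y_gold = 2.9881^0.25 ≈ 1.3148, c_gold = y_gold − 0.11·k_gold ≈ 0.9861.
Gain: Δc = 0.9861 − 0.8283 ≈ 0.1578.

Δc ≈ 0.158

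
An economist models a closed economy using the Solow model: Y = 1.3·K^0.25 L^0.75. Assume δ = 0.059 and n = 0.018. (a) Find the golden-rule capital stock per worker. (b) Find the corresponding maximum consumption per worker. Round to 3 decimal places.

The effective depreciation rate is n + δ = 0.018 + 0.059 = 0.077.
Setting f'(k) = n+δ gives 0.25·1.3·k^(0.25−1) = 0.077, hence k_gold = (0.25·1.3/0.077)^(1/0.75) ≈ 6.8211.
y_gold = 1.3·6.8211^0.25 ≈ 2.1009; c_gold = y_gold − 0.077·k_gold ≈ 1.5757.

(a) k_gold ≈ 6.821; (b) c_gold ≈ 1.576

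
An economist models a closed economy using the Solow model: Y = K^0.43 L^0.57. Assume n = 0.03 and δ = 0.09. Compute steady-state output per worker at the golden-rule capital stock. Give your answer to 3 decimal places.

y_gold ≈ 2.619

Capital per worker breaks even when investment replaces (n + δ)·k; here n + δ = 0.12.
Golden rule sets MPK = n+δ: 0.43·k^(0.43−1) = 0.12, so k_gold = (0.43/0.12)^(1/0.57) ≈ 9.3850.
Output: y_gold = k_gold^0.43 = 9.3850^0.43 ≈ 2.6191.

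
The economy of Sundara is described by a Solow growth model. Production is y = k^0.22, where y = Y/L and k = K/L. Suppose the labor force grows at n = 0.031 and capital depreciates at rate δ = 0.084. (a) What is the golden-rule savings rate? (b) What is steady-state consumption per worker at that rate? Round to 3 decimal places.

Break-even investment rate: n + δ = 0.031 + 0.084 = 0.115.
For Cobb-Douglas, s_gold equals capital's share: s_gold = 0.22.
At the golden rule the marginal product of capital equals n+δ: 0.22·k^(0.22−1) = 0.115. Solving, k_gold = (0.22/0.115)^(1/0.78) ≈ 2.2971.
y_gold = 2.2971^0.22 ≈ 1.2008; c_gold = (1−0.22)·y_gold ≈ 0.9366.

(a) s_gold = 0.220; (b) c_gold ≈ 0.937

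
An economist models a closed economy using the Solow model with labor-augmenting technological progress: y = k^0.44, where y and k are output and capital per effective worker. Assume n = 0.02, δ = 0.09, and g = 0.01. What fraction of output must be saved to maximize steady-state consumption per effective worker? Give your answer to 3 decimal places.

s_gold = 0.440

Capital per effective worker breaks even when investment replaces (n + g + δ)·k; here n + g + δ = 0.12.
At the golden rule MPK = n+g+δ, and in any Cobb-Douglas steady state s = (n+g+δ)·k/y = MPK·k/y = capital's share 0.44.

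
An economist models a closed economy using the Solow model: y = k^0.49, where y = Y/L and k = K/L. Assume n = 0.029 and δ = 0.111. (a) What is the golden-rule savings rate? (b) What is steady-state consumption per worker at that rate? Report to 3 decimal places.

(a) s_gold = 0.490; (b) c_gold ≈ 1.699

n + δ = 0.029 + 0.111 = 0.14.
For Cobb-Douglas, s_gold equals capital's share: s_gold = 0.49.
Setting f'(k) = n+δ gives 0.49·k^(0.49−1) = 0.14, hence k_gold = (0.49/0.14)^(1/0.51) ≈ 11.6627.
y_gold = 11.6627^0.49 ≈ 3.3322; c_gold = (1−0.49)·y_gold ≈ 1.6994.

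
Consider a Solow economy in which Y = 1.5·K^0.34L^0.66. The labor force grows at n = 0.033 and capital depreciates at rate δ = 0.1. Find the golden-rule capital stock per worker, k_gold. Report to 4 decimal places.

Break-even investment rate: n + δ = 0.033 + 0.1 = 0.133.
Maximizing c = f(k) − (n+δ)·k gives f'(k) = n+δ, i.e. 0.34·1.5·k^(0.34−1) = 0.133, so k_gold = (0.34·1.5/0.133)^(1/0.66) ≈ 7.6634.

k_gold ≈ 7.6634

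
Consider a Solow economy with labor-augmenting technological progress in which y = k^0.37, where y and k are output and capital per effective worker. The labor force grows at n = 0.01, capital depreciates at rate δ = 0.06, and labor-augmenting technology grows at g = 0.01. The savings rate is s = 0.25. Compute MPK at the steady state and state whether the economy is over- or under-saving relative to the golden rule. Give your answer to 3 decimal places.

under-saving; MPK ≈ 0.118

Break-even investment rate: n + g + δ = 0.01 + 0.01 + 0.06 = 0.08.
Steady-state k*: s·k^0.37 = 0.08·k gives k* = (0.25/0.08)^(1/0.63) ≈ 6.1021.
MPK = 0.37·6.1021^(-0.63) ≈ 0.1184.
MPK > n+g+δ = 0.08, so the economy is dynamically efficient (under-saving).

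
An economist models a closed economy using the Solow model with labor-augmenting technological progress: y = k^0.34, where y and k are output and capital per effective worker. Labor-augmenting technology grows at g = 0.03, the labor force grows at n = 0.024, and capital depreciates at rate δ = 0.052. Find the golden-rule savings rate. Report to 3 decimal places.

s_gold = 0.340

Capital per effective worker breaks even when investment replaces (n + g + δ)·k; here n + g + δ = 0.106.
At the golden rule MPK = n+g+δ, and in any Cobb-Douglas steady state s = (n+g+δ)·k/y = MPK·k/y = capital's share 0.34.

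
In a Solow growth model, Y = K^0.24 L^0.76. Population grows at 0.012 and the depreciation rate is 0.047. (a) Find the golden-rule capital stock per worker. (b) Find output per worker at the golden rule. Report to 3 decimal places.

Break-even investment rate: n + δ = 0.012 + 0.047 = 0.059.
At the golden rule the marginal product of capital equals n+δ: 0.24·k^(0.24−1) = 0.059. Solving, k_gold = (0.24/0.059)^(1/0.76) ≈ 6.3356.
y_gold = 6.3356^0.24 ≈ 1.5575.

(a) k_gold ≈ 6.336; (b) y_gold ≈ 1.558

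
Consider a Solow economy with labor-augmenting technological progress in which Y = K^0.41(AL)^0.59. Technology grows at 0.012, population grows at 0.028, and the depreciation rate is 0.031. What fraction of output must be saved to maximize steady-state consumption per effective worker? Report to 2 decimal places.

s_gold = 0.41

Capital per effective worker breaks even when investment replaces (n + g + δ)·k; here n + g + δ = 0.071.
At the golden rule MPK = n+g+δ, and in any Cobb-Douglas steady state s = (n+g+δ)·k/y = MPK·k/y = capital's share 0.41.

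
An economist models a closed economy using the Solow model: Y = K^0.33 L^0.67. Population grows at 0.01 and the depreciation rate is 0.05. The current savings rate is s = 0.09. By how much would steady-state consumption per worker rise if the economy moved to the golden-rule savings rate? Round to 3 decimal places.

Capital per worker breaks even when investment replaces (n + δ)·k; here n + δ = 0.06.
Current steady state (s = 0.09): k* = (0.09/0.06)^(1/0.67) ≈ 1.8316, y* = 1.8316^0.33 ≈ 1.2210, c* = (1−0.09)·1.2210 ≈ 1.1112.
At the golden rule the marginal product of capital equals n+δ: 0.33·k^(0.33−1) = 0.06. Solving, k_gold = (0.33/0.06)^(1/0.67) ≈ 12.7356.
y_gold = 12.7356^0.33 ≈ 2.3156, c_gold = y_gold − 0.06·k_gold ≈ 1.5514.
Gain: Δc = 1.5514 − 1.1112 ≈ 0.4403.

Δc ≈ 0.440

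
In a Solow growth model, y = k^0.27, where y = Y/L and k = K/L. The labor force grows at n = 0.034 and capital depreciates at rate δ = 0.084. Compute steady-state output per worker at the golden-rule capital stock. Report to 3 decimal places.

Capital per worker breaks even when investment replaces (n + δ)·k; here n + δ = 0.118.
Maximizing c = f(k) − (n+δ)·k gives f'(k) = n+δ, i.e. 0.27·k^(0.27−1) = 0.118, so k_gold = (0.27/0.118)^(1/0.73) ≈ 3.1077.
Output: y_gold = k_gold^0.27 = 3.1077^0.27 ≈ 1.3582.

y_gold ≈ 1.358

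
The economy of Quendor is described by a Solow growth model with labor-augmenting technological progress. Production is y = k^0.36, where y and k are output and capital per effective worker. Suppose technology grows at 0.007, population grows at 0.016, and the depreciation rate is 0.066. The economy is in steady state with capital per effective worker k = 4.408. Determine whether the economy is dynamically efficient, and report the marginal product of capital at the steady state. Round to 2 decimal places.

dynamically efficient; MPK ≈ 0.14

n + g + δ = 0.016 + 0.007 + 0.066 = 0.089.
MPK = 0.36·k^(0.36−1) = 0.36·4.408^(-0.64) ≈ 0.1393.
MPK > 0.089, so the economy is dynamically efficient (under-saving).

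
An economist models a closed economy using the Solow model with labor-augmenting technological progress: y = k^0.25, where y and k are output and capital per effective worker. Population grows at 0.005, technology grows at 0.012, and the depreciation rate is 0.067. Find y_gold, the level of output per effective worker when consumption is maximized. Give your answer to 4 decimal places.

y_gold ≈ 1.4384

Capital per effective worker breaks even when investment replaces (n + g + δ)·k; here n + g + δ = 0.084.
Setting f'(k) = n+g+δ gives 0.25·k^(0.25−1) = 0.084, hence k_gold = (0.25/0.084)^(1/0.75) ≈ 4.2810.
Output: y_gold = k_gold^0.25 = 4.2810^0.25 ≈ 1.4384.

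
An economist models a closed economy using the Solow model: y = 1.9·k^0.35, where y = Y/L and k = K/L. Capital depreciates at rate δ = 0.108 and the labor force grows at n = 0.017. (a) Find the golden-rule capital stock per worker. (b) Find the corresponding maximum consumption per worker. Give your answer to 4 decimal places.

The effective depreciation rate is n + δ = 0.017 + 0.108 = 0.125.
Golden rule sets MPK = n+δ: 0.35·1.9·k^(0.35−1) = 0.125, so k_gold = (0.35·1.9/0.125)^(1/0.65) ≈ 13.0854.
y_gold = 1.9·13.0854^0.35 ≈ 4.6734; c_gold = y_gold − 0.125·k_gold ≈ 3.0377.

(a) k_gold ≈ 13.0854; (b) c_gold ≈ 3.0377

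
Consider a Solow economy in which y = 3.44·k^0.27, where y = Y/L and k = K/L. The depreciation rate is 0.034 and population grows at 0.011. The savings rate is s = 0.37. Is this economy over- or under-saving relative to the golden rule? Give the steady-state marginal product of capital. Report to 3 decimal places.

Break-even investment rate: n + δ = 0.011 + 0.034 = 0.045.
Steady-state k*: s·A·k^0.27 = 0.045·k gives k* = (0.37·3.44/0.045)^(1/0.73) ≈ 97.3692.
MPK = 0.27·3.44·97.3692^(-0.73) ≈ 0.0328.
MPK < n+δ = 0.045, so the economy is dynamically inefficient (over-saving).

over-saving; MPK ≈ 0.033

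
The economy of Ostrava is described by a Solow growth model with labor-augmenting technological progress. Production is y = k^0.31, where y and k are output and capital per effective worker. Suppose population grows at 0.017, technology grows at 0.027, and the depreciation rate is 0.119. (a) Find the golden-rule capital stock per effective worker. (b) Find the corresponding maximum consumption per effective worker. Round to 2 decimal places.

n + g + δ = 0.017 + 0.027 + 0.119 = 0.163.
Setting f'(k) = n+g+δ gives 0.31·k^(0.31−1) = 0.163, hence k_gold = (0.31/0.163)^(1/0.69) ≈ 2.5386.
y_gold = 2.5386^0.31 ≈ 1.3348; c_gold = y_gold − 0.163·k_gold ≈ 0.9210.

(a) k_gold ≈ 2.54; (b) c_gold ≈ 0.92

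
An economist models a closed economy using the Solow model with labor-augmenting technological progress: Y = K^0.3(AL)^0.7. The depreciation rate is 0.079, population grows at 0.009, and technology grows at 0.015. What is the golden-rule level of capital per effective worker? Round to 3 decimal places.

The effective depreciation rate is n + g + δ = 0.009 + 0.015 + 0.079 = 0.103.
Maximizing c = f(k) − (n+g+δ)·k gives f'(k) = n+g+δ, i.e. 0.3·k^(0.3−1) = 0.103, so k_gold = (0.3/0.103)^(1/0.7) ≈ 4.6054.

k_gold ≈ 4.605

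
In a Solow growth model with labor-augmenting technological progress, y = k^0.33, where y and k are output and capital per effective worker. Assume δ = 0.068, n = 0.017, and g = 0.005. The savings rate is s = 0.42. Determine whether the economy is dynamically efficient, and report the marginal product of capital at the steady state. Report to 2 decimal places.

dynamically inefficient; MPK ≈ 0.07

Break-even investment rate: n + g + δ = 0.017 + 0.005 + 0.068 = 0.09.
Steady-state k*: s·k^0.33 = 0.09·k gives k* = (0.42/0.09)^(1/0.67) ≈ 9.9659.
MPK = 0.33·9.9659^(-0.67) ≈ 0.0707.
MPK < n+g+δ = 0.09, so the economy is dynamically inefficient (over-saving).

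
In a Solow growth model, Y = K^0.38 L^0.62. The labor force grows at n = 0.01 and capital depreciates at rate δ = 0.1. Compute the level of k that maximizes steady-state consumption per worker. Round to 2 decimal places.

k_gold ≈ 7.39

Break-even investment rate: n + δ = 0.01 + 0.1 = 0.11.
Setting f'(k) = n+δ gives 0.38·k^(0.38−1) = 0.11, hence k_gold = (0.38/0.11)^(1/0.62) ≈ 7.3854.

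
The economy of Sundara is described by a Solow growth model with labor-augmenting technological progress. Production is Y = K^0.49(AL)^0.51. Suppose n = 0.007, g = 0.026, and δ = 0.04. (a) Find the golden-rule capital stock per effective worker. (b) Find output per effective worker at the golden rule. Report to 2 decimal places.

(a) k_gold ≈ 41.81; (b) y_gold ≈ 6.23

The effective depreciation rate is n + g + δ = 0.007 + 0.026 + 0.04 = 0.073.
At the golden rule the marginal product of capital equals n+g+δ: 0.49·k^(0.49−1) = 0.073. Solving, k_gold = (0.49/0.073)^(1/0.51) ≈ 41.8138.
y_gold = 41.8138^0.49 ≈ 6.2294.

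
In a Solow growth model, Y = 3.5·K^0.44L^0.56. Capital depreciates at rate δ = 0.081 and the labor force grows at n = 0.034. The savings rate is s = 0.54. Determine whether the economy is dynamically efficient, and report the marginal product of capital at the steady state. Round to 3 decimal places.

n + δ = 0.034 + 0.081 = 0.115.
Steady-state k*: s·A·k^0.44 = 0.115·k gives k* = (0.54·3.5/0.115)^(1/0.56) ≈ 148.2542.
MPK = 0.44·3.5·148.2542^(-0.56) ≈ 0.0937.
MPK < n+δ = 0.115, so the economy is dynamically inefficient (over-saving).

dynamically inefficient; MPK ≈ 0.094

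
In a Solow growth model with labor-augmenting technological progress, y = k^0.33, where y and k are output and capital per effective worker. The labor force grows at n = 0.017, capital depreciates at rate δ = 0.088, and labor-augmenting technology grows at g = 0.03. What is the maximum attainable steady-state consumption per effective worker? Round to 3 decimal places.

c_gold ≈ 1.041

Break-even investment rate: n + g + δ = 0.017 + 0.03 + 0.088 = 0.135.
At the golden rule the marginal product of capital equals n+g+δ: 0.33·k^(0.33−1) = 0.135. Solving, k_gold = (0.33/0.135)^(1/0.67) ≈ 3.7964.
y_gold = 3.7964^0.33 ≈ 1.5531.
c_gold = y_gold − (n+g+δ)·k_gold = 1.5531 − 0.135·3.7964 ≈ 1.0406.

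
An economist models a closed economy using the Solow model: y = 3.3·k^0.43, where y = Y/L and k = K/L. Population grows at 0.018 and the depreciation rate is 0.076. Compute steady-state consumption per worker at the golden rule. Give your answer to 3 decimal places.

The effective depreciation rate is n + δ = 0.018 + 0.076 = 0.094.
Maximizing c = f(k) − (n+δ)·k gives f'(k) = n+δ, i.e. 0.43·3.3·k^(0.43−1) = 0.094, so k_gold = (0.43·3.3/0.094)^(1/0.57) ≈ 116.9946.
y_gold = 3.3·116.9946^0.43 ≈ 25.5756.
c_gold = y_gold − (n+δ)·k_gold = 25.5756 − 0.094·116.9946 ≈ 14.5781.

c_gold ≈ 14.578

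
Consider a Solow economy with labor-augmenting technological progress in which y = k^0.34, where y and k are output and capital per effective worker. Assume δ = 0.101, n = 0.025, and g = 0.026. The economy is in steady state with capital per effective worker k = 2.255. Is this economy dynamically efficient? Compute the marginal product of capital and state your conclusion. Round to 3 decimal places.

The effective depreciation rate is n + g + δ = 0.025 + 0.026 + 0.101 = 0.152.
MPK = 0.34·k^(0.34−1) = 0.34·2.255^(-0.66) ≈ 0.1988.
MPK > 0.152, so the economy is dynamically efficient (under-saving).

dynamically efficient; MPK ≈ 0.199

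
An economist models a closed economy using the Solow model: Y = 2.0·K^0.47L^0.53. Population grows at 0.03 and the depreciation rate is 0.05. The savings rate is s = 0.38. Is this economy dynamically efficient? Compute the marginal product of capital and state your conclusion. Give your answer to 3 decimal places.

Capital per worker breaks even when investment replaces (n + δ)·k; here n + δ = 0.08.
Steady-state k*: s·A·k^0.47 = 0.08·k gives k* = (0.38·2.0/0.08)^(1/0.53) ≈ 69.9458.
MPK = 0.47·2.0·69.9458^(-0.53) ≈ 0.0989.
MPK > n+δ = 0.08, so the economy is dynamically efficient (under-saving).

dynamically efficient; MPK ≈ 0.099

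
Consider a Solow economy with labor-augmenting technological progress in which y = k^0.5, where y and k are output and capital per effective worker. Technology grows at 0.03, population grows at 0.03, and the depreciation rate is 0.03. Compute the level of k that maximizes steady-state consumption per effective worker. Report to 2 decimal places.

k_gold ≈ 30.86

Capital per effective worker breaks even when investment replaces (n + g + δ)·k; here n + g + δ = 0.09.
Maximizing c = f(k) − (n+g+δ)·k gives f'(k) = n+g+δ, i.e. 0.5·k^(0.5−1) = 0.09, so k_gold = (0.5/0.09)^(1/0.5) ≈ 30.8642.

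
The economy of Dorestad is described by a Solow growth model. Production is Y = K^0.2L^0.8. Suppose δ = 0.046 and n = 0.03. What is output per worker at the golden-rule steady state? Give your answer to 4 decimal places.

n + δ = 0.03 + 0.046 = 0.076.
Setting f'(k) = n+δ gives 0.2·k^(0.2−1) = 0.076, hence k_gold = (0.2/0.076)^(1/0.8) ≈ 3.3517.
Output: y_gold = k_gold^0.2 = 3.3517^0.2 ≈ 1.2737.

y_gold ≈ 1.2737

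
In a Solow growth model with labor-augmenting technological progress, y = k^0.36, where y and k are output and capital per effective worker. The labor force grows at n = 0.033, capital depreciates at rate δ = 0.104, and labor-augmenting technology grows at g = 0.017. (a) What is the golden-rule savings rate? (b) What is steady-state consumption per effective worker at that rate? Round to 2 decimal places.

(a) s_gold = 0.36; (b) c_gold ≈ 1.03

Capital per effective worker breaks even when investment replaces (n + g + δ)·k; here n + g + δ = 0.154.
For Cobb-Douglas, s_gold equals capital's share: s_gold = 0.36.
At the golden rule the marginal product of capital equals n+g+δ: 0.36·k^(0.36−1) = 0.154. Solving, k_gold = (0.36/0.154)^(1/0.64) ≈ 3.7690.
y_gold = 3.7690^0.36 ≈ 1.6123; c_gold = (1−0.36)·y_gold ≈ 1.0319.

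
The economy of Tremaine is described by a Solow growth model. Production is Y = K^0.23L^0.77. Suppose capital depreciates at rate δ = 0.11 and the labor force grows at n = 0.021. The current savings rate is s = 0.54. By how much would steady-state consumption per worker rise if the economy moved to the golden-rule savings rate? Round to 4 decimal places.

Δc ≈ 0.2087

The effective depreciation rate is n + δ = 0.021 + 0.11 = 0.131.
Current steady state (s = 0.54): k* = (0.54/0.131)^(1/0.77) ≈ 6.2930, y* = 6.2930^0.23 ≈ 1.5266, c* = (1−0.54)·1.5266 ≈ 0.7023.
At the golden rule the marginal product of capital equals n+δ: 0.23·k^(0.23−1) = 0.131. Solving, k_gold = (0.23/0.131)^(1/0.77) ≈ 2.0772.
y_gold = 2.0772^0.23 ≈ 1.1831, c_gold = y_gold − 0.131·k_gold ≈ 0.9110.
Gain: Δc = 0.9110 − 0.7023 ≈ 0.2087.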